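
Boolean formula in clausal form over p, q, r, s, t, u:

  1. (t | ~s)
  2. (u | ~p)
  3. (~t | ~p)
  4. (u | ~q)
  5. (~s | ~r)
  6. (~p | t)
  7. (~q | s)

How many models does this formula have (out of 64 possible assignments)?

Split on p, then s.
  p=T, s=T: a clause becomes empty — 0.
  p=T, s=F: a clause becomes empty — 0.
  p=F, s=T: remaining (q,r,t,u) ∈ {(F,F,T,F); (F,F,T,T); (T,F,T,T)} — 3.
  p=F, s=F: forces q=F; r, t, u free → 2^3 = 8.
Total: 0 + 0 + 3 + 8 = 11.

11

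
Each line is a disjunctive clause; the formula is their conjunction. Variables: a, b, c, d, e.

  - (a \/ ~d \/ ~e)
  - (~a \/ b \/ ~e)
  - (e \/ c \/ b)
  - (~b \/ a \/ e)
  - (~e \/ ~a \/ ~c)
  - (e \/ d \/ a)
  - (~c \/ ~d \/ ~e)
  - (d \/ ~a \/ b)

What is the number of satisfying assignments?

Split on e, then a.
  e=1, a=1: remaining (b,c,d) ∈ {(1,0,0); (1,0,1)} — 2.
  e=1, a=0: remaining (b,c,d) ∈ {(0,0,0); (0,1,0); (1,0,0); (1,1,0)} — 4.
  e=0, a=1: 5 of the 8 assignments to (b,c,d) work.
  e=0, a=0: remaining (b,c,d) ∈ {(0,1,1)} — 1.
Total: 2 + 4 + 5 + 1 = 12.

12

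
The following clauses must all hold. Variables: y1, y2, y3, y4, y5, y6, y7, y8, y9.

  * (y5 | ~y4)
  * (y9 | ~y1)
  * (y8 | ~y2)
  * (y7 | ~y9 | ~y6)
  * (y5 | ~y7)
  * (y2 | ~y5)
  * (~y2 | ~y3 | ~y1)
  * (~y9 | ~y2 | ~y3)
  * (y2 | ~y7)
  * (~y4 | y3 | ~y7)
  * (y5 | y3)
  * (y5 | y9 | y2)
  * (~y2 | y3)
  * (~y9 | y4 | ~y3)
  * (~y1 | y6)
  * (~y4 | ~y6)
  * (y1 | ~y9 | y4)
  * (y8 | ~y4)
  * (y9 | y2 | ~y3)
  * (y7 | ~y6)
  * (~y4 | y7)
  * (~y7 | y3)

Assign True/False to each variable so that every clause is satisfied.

y8 occurs only positively in the remaining clauses — set y8 = True.
Try y1 = False.
Set y2 = True and propagate.
  then y3 is forced to True.
  then y9 is forced to False.
The remaining clauses are satisfied by y4 = False, y5 = True, y6 = True, y7 = True.
Check each clause:
  1. (~y4 | y5) — ~y4 is true.
  2. (~y1 | y9) — ~y1 is true.
  3. (~y2 | y8) — y8 is true.
  4. (~y9 | ~y6 | y7) — y7 is true.
  5. (y5 | ~y7) — y5 is true.
  6. (y2 | ~y5) — y2 is true.
  7. (~y2 | ~y1 | ~y3) — ~y1 is true.
  8. (~y3 | ~y2 | ~y9) — ~y9 is true.
  9. (y2 | ~y7) — y2 is true.
  10. (~y7 | y3 | ~y4) — y3 is true.
  11. (y5 | y3) — y3 is true.
  12. (y9 | y5 | y2) — y2 is true.
  13. (~y2 | y3) — y3 is true.
  14. (y4 | ~y3 | ~y9) — ~y9 is true.
  15. (y6 | ~y1) — y6 is true.
  16. (~y6 | ~y4) — ~y4 is true.
  17. (y1 | ~y9 | y4) — ~y9 is true.
  18. (y8 | ~y4) — y8 is true.
  19. (y2 | y9 | ~y3) — y2 is true.
  20. (y7 | ~y6) — y7 is true.
  21. (~y4 | y7) — ~y4 is true.
  22. (y3 | ~y7) — y3 is true.

y1=F, y2=T, y3=T, y4=F, y5=T, y6=T, y7=T, y8=T, y9=F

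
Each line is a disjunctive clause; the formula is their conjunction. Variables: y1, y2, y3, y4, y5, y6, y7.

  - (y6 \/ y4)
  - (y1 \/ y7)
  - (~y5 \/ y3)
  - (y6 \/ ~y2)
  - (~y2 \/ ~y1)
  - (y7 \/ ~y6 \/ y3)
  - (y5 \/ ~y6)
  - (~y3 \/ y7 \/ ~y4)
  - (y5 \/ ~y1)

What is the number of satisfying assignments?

Split on y6, then y1.
  y6=T, y1=T: remaining (y2,y3,y4,y5,y7) ∈ {(F,T,F,T,F); (F,T,F,T,T); (F,T,T,T,T)} — 3.
  y6=T, y1=F: remaining (y2,y3,y4,y5,y7) ∈ {(F,T,F,T,T); (F,T,T,T,T); (T,T,F,T,T); (T,T,T,T,T)} — 4.
  y6=F, y1=T: remaining (y2,y3,y4,y5,y7) ∈ {(F,T,T,T,T)} — 1.
  y6=F, y1=F: remaining (y2,y3,y4,y5,y7) ∈ {(F,F,T,F,T); (F,T,T,F,T); (F,T,T,T,T)} — 3.
Total: 3 + 4 + 1 + 3 = 11.

11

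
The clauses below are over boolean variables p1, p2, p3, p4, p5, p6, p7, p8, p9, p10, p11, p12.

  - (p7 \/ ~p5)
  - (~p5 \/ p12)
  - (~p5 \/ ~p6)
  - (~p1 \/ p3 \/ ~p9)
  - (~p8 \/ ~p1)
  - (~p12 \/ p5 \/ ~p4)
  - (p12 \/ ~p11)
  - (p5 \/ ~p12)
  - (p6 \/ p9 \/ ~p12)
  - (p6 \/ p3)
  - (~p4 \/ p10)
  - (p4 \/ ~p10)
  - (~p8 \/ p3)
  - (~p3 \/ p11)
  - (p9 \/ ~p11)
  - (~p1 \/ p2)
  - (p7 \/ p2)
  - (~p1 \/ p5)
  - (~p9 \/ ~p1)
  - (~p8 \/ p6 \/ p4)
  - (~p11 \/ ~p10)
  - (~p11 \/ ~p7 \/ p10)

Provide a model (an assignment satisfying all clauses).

p1=False, p2=True, p3=False, p4=False, p5=False, p6=True, p7=False, p8=False, p9=True, p10=False, p11=False, p12=False

p1 occurs only negated in the remaining clauses — set p1 = False.
p2 occurs only positively in the remaining clauses — set p2 = True.
Try p3 = False.
  then p6 is forced to True.
  then p5 is forced to False.
  then p12 is forced to False.
  then p11 is forced to False.
  then p8 is forced to False.
Branch on p4: take p4 = False.
  then p10 is forced to False.
p7, p9 are now unconstrained; take p7 = False, p9 = True.
Every clause has at least one true literal under this assignment.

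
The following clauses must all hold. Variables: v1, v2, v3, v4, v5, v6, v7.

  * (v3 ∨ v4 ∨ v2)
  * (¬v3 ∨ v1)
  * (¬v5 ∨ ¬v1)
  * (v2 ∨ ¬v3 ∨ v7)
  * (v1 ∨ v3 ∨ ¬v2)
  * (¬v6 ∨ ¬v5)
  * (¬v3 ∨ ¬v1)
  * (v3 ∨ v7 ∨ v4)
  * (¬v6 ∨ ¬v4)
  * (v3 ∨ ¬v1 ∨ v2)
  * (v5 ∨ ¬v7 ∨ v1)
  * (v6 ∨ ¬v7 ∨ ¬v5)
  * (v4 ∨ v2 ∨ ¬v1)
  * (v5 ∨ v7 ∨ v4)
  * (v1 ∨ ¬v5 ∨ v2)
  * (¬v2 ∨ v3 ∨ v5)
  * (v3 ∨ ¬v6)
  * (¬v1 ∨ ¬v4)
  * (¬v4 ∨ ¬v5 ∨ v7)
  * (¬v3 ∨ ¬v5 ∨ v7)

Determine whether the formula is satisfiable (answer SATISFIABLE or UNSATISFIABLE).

Try v1 = False.
  then v3 is forced to False.
  then v2 is forced to False.
  then v4 is forced to True.
  then v6 is forced to False.
  then v5 is forced to False.
  then v7 is forced to False.
So v1 = False, v2 = False, v3 = False, v4 = True, v5 = False, v6 = False, v7 = False is a satisfying assignment.

SATISFIABLE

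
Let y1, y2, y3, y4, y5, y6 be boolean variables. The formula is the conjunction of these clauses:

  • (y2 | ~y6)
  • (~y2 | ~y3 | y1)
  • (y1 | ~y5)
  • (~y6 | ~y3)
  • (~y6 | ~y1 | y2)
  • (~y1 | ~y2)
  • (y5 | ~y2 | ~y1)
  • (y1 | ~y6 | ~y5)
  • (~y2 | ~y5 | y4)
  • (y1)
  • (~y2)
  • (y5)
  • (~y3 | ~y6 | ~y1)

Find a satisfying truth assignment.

y1=True, y2=False, y3=False, y4=False, y5=True, y6=False

The clause (y1) is unit: y1 must be True.
(~y2) is a unit clause, so y2 = False.
The clause (~y6) is unit: y6 must be False.
(y5) is a unit clause, so y5 = True.
y3, y4 are now unconstrained; take y3 = False, y4 = False.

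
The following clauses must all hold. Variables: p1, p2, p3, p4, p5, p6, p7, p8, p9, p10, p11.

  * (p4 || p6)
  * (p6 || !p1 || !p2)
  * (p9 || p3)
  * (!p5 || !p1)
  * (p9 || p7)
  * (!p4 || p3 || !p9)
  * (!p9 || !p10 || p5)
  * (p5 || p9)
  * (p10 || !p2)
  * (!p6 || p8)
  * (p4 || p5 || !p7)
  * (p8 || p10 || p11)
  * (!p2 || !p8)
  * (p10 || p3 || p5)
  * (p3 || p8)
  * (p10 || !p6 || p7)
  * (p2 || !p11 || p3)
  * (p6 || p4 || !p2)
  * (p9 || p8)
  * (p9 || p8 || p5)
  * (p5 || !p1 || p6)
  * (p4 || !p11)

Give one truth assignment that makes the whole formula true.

p1 = False, p2 = False, p3 = True, p4 = True, p5 = False, p6 = False, p7 = True, p8 = False, p9 = True, p10 = False, p11 = True

p1 occurs only negated in the remaining clauses — set p1 = False.
Pure literal: p3 appears only positively; assign p3 = True.
Set p2 = False and propagate.
The remaining clauses are satisfied by p4 = True, p5 = False, p6 = False, p7 = True, p8 = False, p9 = True, p10 = False, p11 = True.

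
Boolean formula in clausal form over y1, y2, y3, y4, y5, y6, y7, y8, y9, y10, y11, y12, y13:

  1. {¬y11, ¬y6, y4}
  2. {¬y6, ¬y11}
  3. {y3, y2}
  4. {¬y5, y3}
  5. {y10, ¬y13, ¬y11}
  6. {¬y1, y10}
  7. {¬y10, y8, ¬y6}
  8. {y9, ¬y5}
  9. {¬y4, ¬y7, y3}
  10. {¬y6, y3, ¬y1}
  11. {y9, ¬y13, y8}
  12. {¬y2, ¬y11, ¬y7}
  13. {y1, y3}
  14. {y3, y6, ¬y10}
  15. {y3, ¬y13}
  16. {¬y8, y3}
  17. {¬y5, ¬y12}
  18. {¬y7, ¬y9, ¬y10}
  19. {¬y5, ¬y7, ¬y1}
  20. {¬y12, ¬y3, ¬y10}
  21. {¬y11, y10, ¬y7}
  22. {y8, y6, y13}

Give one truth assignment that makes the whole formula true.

y1 = F, y2 = T, y3 = T, y4 = F, y5 = F, y6 = T, y7 = T, y8 = T, y9 = T, y10 = F, y11 = F, y12 = F, y13 = T

Pure literal: y5 appears only negated; assign y5 = False.
Pure literal: y11 appears only negated; assign y11 = False.
Branch on y1: take y1 = False.
  then y3 is forced to True.
Set y6 = True and propagate.
Try y7 = True.
The remaining clauses are satisfied by y2 = True, y4 = False, y8 = True, y9 = True, y10 = False, y12 = False, y13 = True.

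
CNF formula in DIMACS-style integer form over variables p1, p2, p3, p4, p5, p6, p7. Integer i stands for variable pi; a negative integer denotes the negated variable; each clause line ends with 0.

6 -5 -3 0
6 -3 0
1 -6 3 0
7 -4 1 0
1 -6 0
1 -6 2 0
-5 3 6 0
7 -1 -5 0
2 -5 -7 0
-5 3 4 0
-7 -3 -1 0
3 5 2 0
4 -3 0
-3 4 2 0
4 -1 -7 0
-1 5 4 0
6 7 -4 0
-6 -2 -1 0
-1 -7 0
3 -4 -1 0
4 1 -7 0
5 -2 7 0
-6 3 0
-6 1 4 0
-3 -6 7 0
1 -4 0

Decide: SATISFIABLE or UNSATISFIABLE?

UNSATISFIABLE

p1 = True:
  propagation gives p7=False, p5=False, p4=True, p6=True; an empty clause results — contradiction.
p1 = False:
  propagation gives p6=False, p3=False, p5=False, p2=True; an empty clause results — contradiction.
Every branch closes, so no satisfying assignment exists.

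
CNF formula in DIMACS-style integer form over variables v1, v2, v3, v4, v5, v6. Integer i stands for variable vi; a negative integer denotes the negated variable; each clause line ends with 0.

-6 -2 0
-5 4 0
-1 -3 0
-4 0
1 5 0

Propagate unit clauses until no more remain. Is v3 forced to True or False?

False

(~v4) is a unit clause: v4 = False.
(v4 \/ ~v5): since v4 = False, the clause reduces to (~v5). v5 = False.
(v1 \/ v5): since v5 = False, the clause reduces to (v1). v1 = True.
(~v1 \/ ~v3) with v1 = True leaves only ~v3, so v3 = False.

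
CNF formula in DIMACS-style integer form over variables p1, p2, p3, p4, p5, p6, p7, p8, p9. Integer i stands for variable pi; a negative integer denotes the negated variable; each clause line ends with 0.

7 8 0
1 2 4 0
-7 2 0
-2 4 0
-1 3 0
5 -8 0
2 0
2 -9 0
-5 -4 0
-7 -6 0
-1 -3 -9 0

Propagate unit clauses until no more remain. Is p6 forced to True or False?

False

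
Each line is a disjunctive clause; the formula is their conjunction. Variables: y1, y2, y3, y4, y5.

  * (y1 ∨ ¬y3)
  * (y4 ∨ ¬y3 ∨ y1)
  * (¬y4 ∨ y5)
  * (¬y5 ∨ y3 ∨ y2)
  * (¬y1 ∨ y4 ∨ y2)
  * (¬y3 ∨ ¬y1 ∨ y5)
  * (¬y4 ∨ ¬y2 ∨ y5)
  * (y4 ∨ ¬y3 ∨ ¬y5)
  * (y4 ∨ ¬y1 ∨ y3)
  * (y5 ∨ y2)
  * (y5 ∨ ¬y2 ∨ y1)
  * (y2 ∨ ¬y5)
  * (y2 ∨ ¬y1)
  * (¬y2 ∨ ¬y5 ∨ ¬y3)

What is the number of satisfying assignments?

3

The models are:
  y1=F y2=T y3=F y4=F y5=T
  y1=F y2=T y3=F y4=T y5=T
  y1=T y2=T y3=F y4=T y5=T
Count: 3.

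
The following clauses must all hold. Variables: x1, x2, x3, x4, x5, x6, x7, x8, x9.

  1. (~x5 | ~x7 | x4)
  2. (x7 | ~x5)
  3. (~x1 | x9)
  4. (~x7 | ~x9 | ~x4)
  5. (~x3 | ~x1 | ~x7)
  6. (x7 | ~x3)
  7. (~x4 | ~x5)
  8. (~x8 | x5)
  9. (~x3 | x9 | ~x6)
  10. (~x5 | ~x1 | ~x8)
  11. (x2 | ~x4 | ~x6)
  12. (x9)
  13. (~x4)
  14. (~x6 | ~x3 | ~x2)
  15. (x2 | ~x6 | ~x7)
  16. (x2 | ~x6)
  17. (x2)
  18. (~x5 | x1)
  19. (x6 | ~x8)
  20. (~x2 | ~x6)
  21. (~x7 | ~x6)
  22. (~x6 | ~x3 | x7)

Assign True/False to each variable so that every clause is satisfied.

x1=0, x2=1, x3=0, x4=0, x5=0, x6=0, x7=1, x8=0, x9=1

Check each clause:
  1. (~x5 | ~x7 | x4) — ~x5 is true.
  2. (x7 | ~x5) — ~x5 is true.
  3. (x9 | ~x1) — x9 is true.
  4. (~x9 | ~x4 | ~x7) — ~x4 is true.
  5. (~x3 | ~x1 | ~x7) — ~x3 is true.
  6. (x7 | ~x3) — ~x3 is true.
  7. (~x4 | ~x5) — ~x5 is true.
  8. (x5 | ~x8) — ~x8 is true.
  9. (~x6 | ~x3 | x9) — x9 is true.
  10. (~x1 | ~x8 | ~x5) — ~x8 is true.
  11. (~x6 | x2 | ~x4) — x2 is true.
  12. (x9) — x9 is true.
  13. (~x4) — ~x4 is true.
  14. (~x6 | ~x3 | ~x2) — ~x6 is true.
  15. (~x6 | x2 | ~x7) — x2 is true.
  16. (x2 | ~x6) — x2 is true.
  17. (x2) — x2 is true.
  18. (~x5 | x1) — ~x5 is true.
  19. (x6 | ~x8) — ~x8 is true.
  20. (~x2 | ~x6) — ~x6 is true.
  21. (~x7 | ~x6) — ~x6 is true.
  22. (~x6 | ~x3 | x7) — ~x6 is true.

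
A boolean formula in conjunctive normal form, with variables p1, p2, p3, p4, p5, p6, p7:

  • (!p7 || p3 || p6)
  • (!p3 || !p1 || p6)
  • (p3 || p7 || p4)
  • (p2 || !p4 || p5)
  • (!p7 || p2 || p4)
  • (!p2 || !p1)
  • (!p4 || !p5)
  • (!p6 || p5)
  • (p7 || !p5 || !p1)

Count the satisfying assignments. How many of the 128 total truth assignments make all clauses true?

13

Case analysis on p4 and p5:
  p4=1, p5=1: a clause becomes empty — 0.
  p4=1, p5=0: remaining (p1,p2,p3,p6,p7) ∈ {(0,1,0,0,0); (0,1,1,0,0); (0,1,1,0,1)} — 3.
  p4=0, p5=1: 7 of the 32 assignments to (p1,p2,p3,p6,p7) work.
  p4=0, p5=0: remaining (p1,p2,p3,p6,p7) ∈ {(0,0,1,0,0); (0,1,1,0,0); (0,1,1,0,1)} — 3.
Total: 0 + 3 + 7 + 3 = 13.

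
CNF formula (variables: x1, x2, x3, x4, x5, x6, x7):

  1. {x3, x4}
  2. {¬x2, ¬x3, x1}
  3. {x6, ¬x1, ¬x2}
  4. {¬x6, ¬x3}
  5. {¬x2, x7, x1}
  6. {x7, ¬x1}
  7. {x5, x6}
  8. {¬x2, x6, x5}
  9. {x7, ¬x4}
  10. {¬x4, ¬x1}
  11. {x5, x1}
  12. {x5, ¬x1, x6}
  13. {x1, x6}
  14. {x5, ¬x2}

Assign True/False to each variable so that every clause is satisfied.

x1=False  x2=True  x3=False  x4=True  x5=True  x6=True  x7=True

Check each clause:
  1. {x3, x4} — x4 is true.
  2. {¬x2, ¬x3, x1} — ¬x3 is true.
  3. {x6, ¬x1, ¬x2} — ¬x1 is true.
  4. {¬x3, ¬x6} — ¬x3 is true.
  5. {x7, x1, ¬x2} — x7 is true.
  6. {¬x1, x7} — ¬x1 is true.
  7. {x6, x5} — x5 is true.
  8. {¬x2, x6, x5} — x5 is true.
  9. {¬x4, x7} — x7 is true.
  10. {¬x4, ¬x1} — ¬x1 is true.
  11. {x1, x5} — x5 is true.
  12. {¬x1, x5, x6} — x5 is true.
  13. {x1, x6} — x6 is true.
  14. {x5, ¬x2} — x5 is true.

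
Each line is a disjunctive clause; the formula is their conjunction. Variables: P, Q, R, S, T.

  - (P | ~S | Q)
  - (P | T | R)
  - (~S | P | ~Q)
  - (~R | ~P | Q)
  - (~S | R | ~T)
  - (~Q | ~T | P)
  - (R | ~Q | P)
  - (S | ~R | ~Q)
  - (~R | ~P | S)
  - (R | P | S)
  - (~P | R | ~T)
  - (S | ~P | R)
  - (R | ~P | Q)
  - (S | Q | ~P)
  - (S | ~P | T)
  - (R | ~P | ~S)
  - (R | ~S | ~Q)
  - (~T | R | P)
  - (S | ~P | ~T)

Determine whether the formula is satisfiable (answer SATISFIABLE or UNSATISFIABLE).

SATISFIABLE

Branch on P: take P = True.
Branch on Q: take Q = True.
Branch on R: take R = True.
  then S is forced to True.
T is now unconstrained; take T = False.
So P=True  Q=True  R=True  S=True  T=False is a satisfying assignment.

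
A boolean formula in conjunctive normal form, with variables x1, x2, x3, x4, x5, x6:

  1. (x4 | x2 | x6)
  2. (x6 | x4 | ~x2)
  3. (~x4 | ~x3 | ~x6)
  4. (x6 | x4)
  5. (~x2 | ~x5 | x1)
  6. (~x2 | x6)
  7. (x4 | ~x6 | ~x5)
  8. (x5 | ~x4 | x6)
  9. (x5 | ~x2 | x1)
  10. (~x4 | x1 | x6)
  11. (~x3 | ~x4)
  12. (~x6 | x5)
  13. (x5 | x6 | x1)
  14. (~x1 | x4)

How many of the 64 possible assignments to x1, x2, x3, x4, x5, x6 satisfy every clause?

4

Satisfying assignments:
  x1=0 x2=0 x3=0 x4=1 x5=1 x6=1
  x1=1 x2=0 x3=0 x4=1 x5=1 x6=0
  x1=1 x2=0 x3=0 x4=1 x5=1 x6=1
  x1=1 x2=1 x3=0 x4=1 x5=1 x6=1
That's 4 in total.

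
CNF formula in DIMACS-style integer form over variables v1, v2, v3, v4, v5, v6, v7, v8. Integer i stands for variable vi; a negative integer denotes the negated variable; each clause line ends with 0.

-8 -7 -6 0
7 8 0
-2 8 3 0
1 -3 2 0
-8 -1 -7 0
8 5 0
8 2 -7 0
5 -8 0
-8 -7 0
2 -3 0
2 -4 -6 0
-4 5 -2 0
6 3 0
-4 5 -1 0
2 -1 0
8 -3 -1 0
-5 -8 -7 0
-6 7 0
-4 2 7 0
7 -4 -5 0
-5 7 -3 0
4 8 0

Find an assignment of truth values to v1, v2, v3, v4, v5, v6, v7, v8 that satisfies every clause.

v1 = F, v2 = T, v3 = T, v4 = T, v5 = T, v6 = T, v7 = T, v8 = F

Check each clause:
  1. {¬v6, ¬v7, ¬v8} — ¬v8 is true.
  2. {v8, v7} — v7 is true.
  3. {v8, v3, ¬v2} — v3 is true.
  4. {v2, v1, ¬v3} — v2 is true.
  5. {¬v7, ¬v1, ¬v8} — ¬v8 is true.
  6. {v5, v8} — v5 is true.
  7. {¬v7, v8, v2} — v2 is true.
  8. {¬v8, v5} — ¬v8 is true.
  9. {¬v8, ¬v7} — ¬v8 is true.
  10. {v2, ¬v3} — v2 is true.
  11. {¬v6, ¬v4, v2} — v2 is true.
  12. {v5, ¬v2, ¬v4} — v5 is true.
  13. {v3, v6} — v3 is true.
  14. {¬v4, ¬v1, v5} — v5 is true.
  15. {¬v1, v2} — v2 is true.
  16. {¬v3, v8, ¬v1} — ¬v1 is true.
  17. {¬v8, ¬v7, ¬v5} — ¬v8 is true.
  18. {¬v6, v7} — v7 is true.
  19. {v2, v7, ¬v4} — v2 is true.
  20. {¬v5, v7, ¬v4} — v7 is true.
  21. {v7, ¬v3, ¬v5} — v7 is true.
  22. {v8, v4} — v4 is true.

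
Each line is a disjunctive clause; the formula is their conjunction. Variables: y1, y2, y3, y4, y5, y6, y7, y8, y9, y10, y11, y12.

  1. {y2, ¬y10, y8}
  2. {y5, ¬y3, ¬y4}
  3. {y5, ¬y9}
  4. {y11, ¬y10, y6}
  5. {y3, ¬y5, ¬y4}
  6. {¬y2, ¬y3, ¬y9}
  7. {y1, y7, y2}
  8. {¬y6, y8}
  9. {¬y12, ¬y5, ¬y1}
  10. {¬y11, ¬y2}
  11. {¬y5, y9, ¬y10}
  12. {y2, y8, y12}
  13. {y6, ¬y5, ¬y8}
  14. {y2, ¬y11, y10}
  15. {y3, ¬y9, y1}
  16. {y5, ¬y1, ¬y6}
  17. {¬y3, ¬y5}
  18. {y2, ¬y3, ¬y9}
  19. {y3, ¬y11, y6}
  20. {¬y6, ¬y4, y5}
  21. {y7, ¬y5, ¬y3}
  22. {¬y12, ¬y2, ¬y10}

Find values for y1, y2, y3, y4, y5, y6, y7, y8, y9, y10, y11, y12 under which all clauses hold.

y1=True  y2=True  y3=True  y4=False  y5=False  y6=False  y7=False  y8=True  y9=False  y10=False  y11=False  y12=False

Check each clause:
  1. {y2, y8, ¬y10} — y8 is true.
  2. {¬y3, ¬y4, y5} — ¬y4 is true.
  3. {y5, ¬y9} — ¬y9 is true.
  4. {y6, y11, ¬y10} — ¬y10 is true.
  5. {¬y4, ¬y5, y3} — y3 is true.
  6. {¬y9, ¬y3, ¬y2} — ¬y9 is true.
  7. {y2, y1, y7} — y1 is true.
  8. {¬y6, y8} — y8 is true.
  9. {¬y5, ¬y12, ¬y1} — ¬y5 is true.
  10. {¬y2, ¬y11} — ¬y11 is true.
  11. {¬y5, ¬y10, y9} — ¬y5 is true.
  12. {y8, y2, y12} — y8 is true.
  13. {y6, ¬y5, ¬y8} — ¬y5 is true.
  14. {¬y11, y2, y10} — y2 is true.
  15. {y3, ¬y9, y1} — y1 is true.
  16. {¬y1, y5, ¬y6} — ¬y6 is true.
  17. {¬y3, ¬y5} — ¬y5 is true.
  18. {y2, ¬y3, ¬y9} — y2 is true.
  19. {y6, y3, ¬y11} — y3 is true.
  20. {¬y4, ¬y6, y5} — ¬y6 is true.
  21. {y7, ¬y3, ¬y5} — ¬y5 is true.
  22. {¬y12, ¬y10, ¬y2} — ¬y12 is true.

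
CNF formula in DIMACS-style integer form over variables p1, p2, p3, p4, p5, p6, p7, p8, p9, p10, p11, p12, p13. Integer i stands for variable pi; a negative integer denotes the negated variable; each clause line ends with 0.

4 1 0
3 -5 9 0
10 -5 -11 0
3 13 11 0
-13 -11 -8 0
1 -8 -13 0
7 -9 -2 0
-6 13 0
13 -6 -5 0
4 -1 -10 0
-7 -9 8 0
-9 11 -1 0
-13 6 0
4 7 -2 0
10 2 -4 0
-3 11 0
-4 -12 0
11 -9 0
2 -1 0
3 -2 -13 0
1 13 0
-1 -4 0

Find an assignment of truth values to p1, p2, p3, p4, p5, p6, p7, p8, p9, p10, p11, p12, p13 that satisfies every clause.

p12 occurs only negated in the remaining clauses — set p12 = False.
Branch on p1: take p1 = False.
  then p4 is forced to True.
  then p13 is forced to True.
  then p8 is forced to False.
  then p6 is forced to True.
For the remaining variables, p2 = False, p3 = True, p5 = True, p7 = False, p9 = False, p10 = True, p11 = True works.
Check each clause:
  1. (p1 \/ p4) — p4 is true.
  2. (p3 \/ p9 \/ ~p5) — p3 is true.
  3. (p10 \/ ~p11 \/ ~p5) — p10 is true.
  4. (p13 \/ p3 \/ p11) — p3 is true.
  5. (~p13 \/ ~p8 \/ ~p11) — ~p8 is true.
  6. (~p8 \/ p1 \/ ~p13) — ~p8 is true.
  7. (p7 \/ ~p9 \/ ~p2) — ~p9 is true.
  8. (p13 \/ ~p6) — p13 is true.
  9. (p13 \/ ~p5 \/ ~p6) — p13 is true.
  10. (~p1 \/ p4 \/ ~p10) — p4 is true.
  11. (p8 \/ ~p7 \/ ~p9) — ~p7 is true.
  12. (~p9 \/ p11 \/ ~p1) — p11 is true.
  13. (~p13 \/ p6) — p6 is true.
  14. (~p2 \/ p7 \/ p4) — p4 is true.
  15. (~p4 \/ p2 \/ p10) — p10 is true.
  16. (p11 \/ ~p3) — p11 is true.
  17. (~p12 \/ ~p4) — ~p12 is true.
  18. (~p9 \/ p11) — p11 is true.
  19. (p2 \/ ~p1) — ~p1 is true.
  20. (~p13 \/ p3 \/ ~p2) — p3 is true.
  21. (p1 \/ p13) — p13 is true.
  22. (~p1 \/ ~p4) — ~p1 is true.

p1=0, p2=0, p3=1, p4=1, p5=1, p6=1, p7=0, p8=0, p9=0, p10=1, p11=1, p12=0, p13=1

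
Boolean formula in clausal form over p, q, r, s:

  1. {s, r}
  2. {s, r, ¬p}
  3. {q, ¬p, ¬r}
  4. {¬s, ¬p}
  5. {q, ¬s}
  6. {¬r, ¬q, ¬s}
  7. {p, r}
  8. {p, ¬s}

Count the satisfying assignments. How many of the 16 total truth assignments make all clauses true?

The models are:
  p=0 q=0 r=1 s=0
  p=0 q=1 r=1 s=0
  p=1 q=1 r=1 s=0
That's 3 in total.

3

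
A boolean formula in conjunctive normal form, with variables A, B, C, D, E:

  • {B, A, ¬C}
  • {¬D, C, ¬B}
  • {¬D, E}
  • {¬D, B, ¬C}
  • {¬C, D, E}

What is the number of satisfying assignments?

15

Split on C, then D.
  C=T, D=T: remaining (A,B,E) ∈ {(F,T,T); (T,T,T)} — 2.
  C=T, D=F: remaining (A,B,E) ∈ {(F,T,T); (T,F,T); (T,T,T)} — 3.
  C=F, D=T: remaining (A,B,E) ∈ {(F,F,T); (T,F,T)} — 2.
  C=F, D=F: A, B, E free → 2^3 = 8.
Total: 2 + 3 + 2 + 8 = 15.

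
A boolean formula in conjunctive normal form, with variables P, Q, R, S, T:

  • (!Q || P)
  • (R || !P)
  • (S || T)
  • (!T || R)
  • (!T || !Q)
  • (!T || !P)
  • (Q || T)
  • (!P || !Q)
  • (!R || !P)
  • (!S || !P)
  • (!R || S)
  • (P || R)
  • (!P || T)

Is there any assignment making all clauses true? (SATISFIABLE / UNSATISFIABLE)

SATISFIABLE

Try P = False.
  then Q is forced to False.
  then T is forced to True.
  then R is forced to True.
  then S is forced to True.
So P=False, Q=False, R=True, S=True, T=True is a satisfying assignment.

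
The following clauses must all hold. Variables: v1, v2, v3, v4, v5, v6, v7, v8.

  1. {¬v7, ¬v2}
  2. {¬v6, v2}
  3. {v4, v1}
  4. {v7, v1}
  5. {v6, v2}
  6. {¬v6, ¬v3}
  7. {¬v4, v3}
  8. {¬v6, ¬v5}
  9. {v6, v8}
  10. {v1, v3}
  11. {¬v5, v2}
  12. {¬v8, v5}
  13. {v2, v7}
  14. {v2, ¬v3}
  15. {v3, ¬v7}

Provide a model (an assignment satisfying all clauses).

v1 occurs only positively in the remaining clauses — set v1 = True.
Try v2 = True.
  then v7 is forced to False.
For the remaining variables, v3 = True, v4 = False, v5 = True, v6 = False, v8 = True works.

v1=True, v2=True, v3=True, v4=False, v5=True, v6=False, v7=False, v8=True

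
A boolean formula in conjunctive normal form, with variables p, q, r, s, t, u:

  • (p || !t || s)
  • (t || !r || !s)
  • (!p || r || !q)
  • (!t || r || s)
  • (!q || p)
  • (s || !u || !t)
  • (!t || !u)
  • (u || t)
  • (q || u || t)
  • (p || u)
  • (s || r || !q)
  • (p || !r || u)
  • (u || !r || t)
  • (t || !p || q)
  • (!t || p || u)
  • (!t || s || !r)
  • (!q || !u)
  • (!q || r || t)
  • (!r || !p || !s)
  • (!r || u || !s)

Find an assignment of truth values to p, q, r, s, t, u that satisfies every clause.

p=True  q=False  r=False  s=True  t=True  u=False

Check each clause:
  1. (!t || p || s) — p is true.
  2. (!s || !r || t) — !r is true.
  3. (!q || !p || r) — !q is true.
  4. (!t || s || r) — s is true.
  5. (p || !q) — p is true.
  6. (!t || !u || s) — !u is true.
  7. (!t || !u) — !u is true.
  8. (t || u) — t is true.
  9. (u || t || q) — t is true.
  10. (u || p) — p is true.
  11. (s || !q || r) — s is true.
  12. (!r || u || p) — p is true.
  13. (u || !r || t) — t is true.
  14. (t || !p || q) — t is true.
  15. (p || u || !t) — p is true.
  16. (!t || !r || s) — s is true.
  17. (!u || !q) — !u is true.
  18. (t || r || !q) — t is true.
  19. (!s || !p || !r) — !r is true.
  20. (u || !s || !r) — !r is true.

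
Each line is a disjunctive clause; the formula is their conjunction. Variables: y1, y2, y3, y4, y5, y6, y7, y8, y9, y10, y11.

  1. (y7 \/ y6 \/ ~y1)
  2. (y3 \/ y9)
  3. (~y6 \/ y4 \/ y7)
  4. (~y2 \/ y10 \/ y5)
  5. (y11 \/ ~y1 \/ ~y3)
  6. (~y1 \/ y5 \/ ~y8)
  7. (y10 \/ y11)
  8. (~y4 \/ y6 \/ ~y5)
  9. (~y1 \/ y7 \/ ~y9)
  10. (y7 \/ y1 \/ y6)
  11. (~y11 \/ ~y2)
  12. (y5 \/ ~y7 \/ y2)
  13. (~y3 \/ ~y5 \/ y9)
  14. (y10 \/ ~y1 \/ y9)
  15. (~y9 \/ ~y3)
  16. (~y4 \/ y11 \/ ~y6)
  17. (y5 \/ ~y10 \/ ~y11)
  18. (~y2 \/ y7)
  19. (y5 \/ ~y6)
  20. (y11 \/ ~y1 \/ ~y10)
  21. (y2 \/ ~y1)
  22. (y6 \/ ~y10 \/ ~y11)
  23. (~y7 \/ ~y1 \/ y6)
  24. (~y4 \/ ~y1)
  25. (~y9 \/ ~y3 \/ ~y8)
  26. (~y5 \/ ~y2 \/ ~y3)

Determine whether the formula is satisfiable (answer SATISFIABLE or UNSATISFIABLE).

y8 occurs only negated in the remaining clauses — set y8 = False.
Set y1 = False and propagate.
The remaining clauses are satisfied by y2 = False, y3 = False, y4 = True, y5 = True, y6 = True, y7 = False, y9 = True, y10 = False, y11 = True.
So y1 = 0, y2 = 0, y3 = 0, y4 = 1, y5 = 1, y6 = 1, y7 = 0, y8 = 0, y9 = 1, y10 = 0, y11 = 1 is a satisfying assignment.

SATISFIABLE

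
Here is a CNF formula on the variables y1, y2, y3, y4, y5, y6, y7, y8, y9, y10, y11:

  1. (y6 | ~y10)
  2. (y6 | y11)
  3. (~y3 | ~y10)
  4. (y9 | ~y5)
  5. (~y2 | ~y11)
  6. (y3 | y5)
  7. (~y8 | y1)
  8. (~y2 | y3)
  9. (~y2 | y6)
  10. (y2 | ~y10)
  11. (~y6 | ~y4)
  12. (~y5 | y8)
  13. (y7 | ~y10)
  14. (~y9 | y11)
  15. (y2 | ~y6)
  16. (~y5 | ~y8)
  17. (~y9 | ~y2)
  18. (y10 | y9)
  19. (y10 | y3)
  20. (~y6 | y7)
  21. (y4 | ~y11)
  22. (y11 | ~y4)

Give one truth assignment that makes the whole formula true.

y1 occurs only positively in the remaining clauses — set y1 = True.
Branch on y2: take y2 = False.
  then y10 is forced to False.
  then y6 is forced to False.
  then y11 is forced to True.
  then y9 is forced to True.
  then y3 is forced to True.
  then y4 is forced to True.
Try y5 = False.
y7, y8 are now unconstrained; take y7 = False, y8 = True.

y1=True, y2=False, y3=True, y4=True, y5=False, y6=False, y7=False, y8=True, y9=True, y10=False, y11=True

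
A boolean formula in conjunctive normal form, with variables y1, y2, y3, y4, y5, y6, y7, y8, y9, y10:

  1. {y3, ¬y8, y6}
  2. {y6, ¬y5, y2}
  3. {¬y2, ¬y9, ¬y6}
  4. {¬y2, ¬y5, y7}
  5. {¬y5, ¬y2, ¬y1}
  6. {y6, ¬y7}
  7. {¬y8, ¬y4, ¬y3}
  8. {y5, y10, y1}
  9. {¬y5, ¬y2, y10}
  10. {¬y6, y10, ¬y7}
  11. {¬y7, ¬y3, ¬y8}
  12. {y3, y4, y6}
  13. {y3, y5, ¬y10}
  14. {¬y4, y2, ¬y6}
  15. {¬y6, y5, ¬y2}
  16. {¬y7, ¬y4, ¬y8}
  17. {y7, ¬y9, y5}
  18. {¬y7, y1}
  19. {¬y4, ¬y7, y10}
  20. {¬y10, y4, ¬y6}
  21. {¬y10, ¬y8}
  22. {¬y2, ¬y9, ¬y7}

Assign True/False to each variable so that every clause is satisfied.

Pure literal: y8 appears only negated; assign y8 = False.
Pure literal: y9 appears only negated; assign y9 = False.
Branch on y1: take y1 = False.
  then y7 is forced to False.
Try y2 = True.
  then y5 is forced to False.
  then y10 is forced to True.
  then y3 is forced to True.
  then y6 is forced to False.
y4 is now unconstrained; take y4 = True.
Check each clause:
  1. {y6, ¬y8, y3} — ¬y8 is true.
  2. {¬y5, y2, y6} — y2 is true.
  3. {¬y6, ¬y2, ¬y9} — ¬y6 is true.
  4. {¬y2, y7, ¬y5} — ¬y5 is true.
  5. {¬y5, ¬y2, ¬y1} — ¬y5 is true.
  6. {¬y7, y6} — ¬y7 is true.
  7. {¬y4, ¬y8, ¬y3} — ¬y8 is true.
  8. {y5, y10, y1} — y10 is true.
  9. {¬y2, y10, ¬y5} — y10 is true.
  10. {¬y7, ¬y6, y10} — ¬y7 is true.
  11. {¬y7, ¬y3, ¬y8} — ¬y8 is true.
  12. {y4, y3, y6} — y3 is true.
  13. {y5, ¬y10, y3} — y3 is true.
  14. {¬y4, y2, ¬y6} — y2 is true.
  15. {y5, ¬y2, ¬y6} — ¬y6 is true.
  16. {¬y4, ¬y7, ¬y8} — ¬y8 is true.
  17. {¬y9, y7, y5} — ¬y9 is true.
  18. {y1, ¬y7} — ¬y7 is true.
  19. {y10, ¬y4, ¬y7} — ¬y7 is true.
  20. {¬y6, ¬y10, y4} — ¬y6 is true.
  21. {¬y10, ¬y8} — ¬y8 is true.
  22. {¬y7, ¬y2, ¬y9} — ¬y7 is true.

y1=False, y2=True, y3=True, y4=True, y5=False, y6=False, y7=False, y8=False, y9=False, y10=True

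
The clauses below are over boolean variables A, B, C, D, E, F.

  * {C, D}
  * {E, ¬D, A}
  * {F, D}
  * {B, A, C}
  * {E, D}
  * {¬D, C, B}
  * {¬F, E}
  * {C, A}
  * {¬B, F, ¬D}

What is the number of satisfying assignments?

12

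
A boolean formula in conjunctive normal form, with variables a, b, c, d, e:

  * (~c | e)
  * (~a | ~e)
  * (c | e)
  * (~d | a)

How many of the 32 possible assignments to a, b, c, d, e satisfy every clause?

The models are:
  a=F b=F c=F d=F e=T
  a=F b=F c=T d=F e=T
  a=F b=T c=F d=F e=T
  a=F b=T c=T d=F e=T
That's 4 in total.

4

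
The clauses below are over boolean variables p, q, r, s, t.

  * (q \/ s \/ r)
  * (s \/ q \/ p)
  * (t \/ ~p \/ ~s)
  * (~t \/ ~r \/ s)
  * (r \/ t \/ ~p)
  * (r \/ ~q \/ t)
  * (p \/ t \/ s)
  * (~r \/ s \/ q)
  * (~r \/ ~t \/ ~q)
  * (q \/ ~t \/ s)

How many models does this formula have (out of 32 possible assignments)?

12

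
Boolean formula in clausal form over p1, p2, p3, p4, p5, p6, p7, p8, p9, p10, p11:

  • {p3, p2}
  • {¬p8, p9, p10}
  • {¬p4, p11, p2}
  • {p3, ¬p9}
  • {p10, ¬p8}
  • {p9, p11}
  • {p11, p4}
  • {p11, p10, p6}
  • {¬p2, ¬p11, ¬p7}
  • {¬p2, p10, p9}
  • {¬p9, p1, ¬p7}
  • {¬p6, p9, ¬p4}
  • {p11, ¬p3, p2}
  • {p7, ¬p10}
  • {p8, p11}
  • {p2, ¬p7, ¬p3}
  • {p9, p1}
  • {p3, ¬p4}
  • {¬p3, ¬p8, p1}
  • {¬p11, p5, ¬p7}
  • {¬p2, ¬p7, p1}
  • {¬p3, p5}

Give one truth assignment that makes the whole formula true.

p1=T, p2=F, p3=T, p4=T, p5=T, p6=F, p7=F, p8=F, p9=T, p10=F, p11=T

Check each clause:
  1. {p3, p2} — p3 is true.
  2. {p9, ¬p8, p10} — ¬p8 is true.
  3. {p11, p2, ¬p4} — p11 is true.
  4. {¬p9, p3} — p3 is true.
  5. {¬p8, p10} — ¬p8 is true.
  6. {p9, p11} — p9 is true.
  7. {p11, p4} — p11 is true.
  8. {p10, p11, p6} — p11 is true.
  9. {¬p7, ¬p2, ¬p11} — ¬p7 is true.
  10. {p9, ¬p2, p10} — p9 is true.
  11. {¬p9, p1, ¬p7} — ¬p7 is true.
  12. {¬p4, p9, ¬p6} — p9 is true.
  13. {p11, ¬p3, p2} — p11 is true.
  14. {¬p10, p7} — ¬p10 is true.
  15. {p11, p8} — p11 is true.
  16. {¬p3, p2, ¬p7} — ¬p7 is true.
  17. {p1, p9} — p1 is true.
  18. {p3, ¬p4} — p3 is true.
  19. {p1, ¬p3, ¬p8} — ¬p8 is true.
  20. {¬p11, ¬p7, p5} — ¬p7 is true.
  21. {p1, ¬p2, ¬p7} — ¬p7 is true.
  22. {p5, ¬p3} — p5 is true.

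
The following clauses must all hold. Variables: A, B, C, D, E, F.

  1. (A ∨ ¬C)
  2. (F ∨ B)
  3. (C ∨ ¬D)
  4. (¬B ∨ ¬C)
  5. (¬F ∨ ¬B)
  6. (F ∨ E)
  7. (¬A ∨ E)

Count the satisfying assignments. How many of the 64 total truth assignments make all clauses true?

7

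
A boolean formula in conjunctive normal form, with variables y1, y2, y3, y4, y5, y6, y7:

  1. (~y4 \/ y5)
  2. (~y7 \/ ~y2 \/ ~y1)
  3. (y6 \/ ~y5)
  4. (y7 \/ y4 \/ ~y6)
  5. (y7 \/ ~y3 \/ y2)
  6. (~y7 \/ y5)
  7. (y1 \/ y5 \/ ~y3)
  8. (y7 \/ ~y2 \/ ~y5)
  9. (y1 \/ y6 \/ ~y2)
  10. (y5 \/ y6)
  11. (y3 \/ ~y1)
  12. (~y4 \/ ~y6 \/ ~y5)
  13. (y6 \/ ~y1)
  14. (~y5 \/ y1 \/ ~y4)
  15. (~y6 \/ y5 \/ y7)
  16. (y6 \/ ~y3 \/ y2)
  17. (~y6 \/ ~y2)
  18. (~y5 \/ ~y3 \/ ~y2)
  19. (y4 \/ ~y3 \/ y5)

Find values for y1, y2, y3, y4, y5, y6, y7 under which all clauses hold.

y1=F  y2=F  y3=F  y4=F  y5=T  y6=T  y7=T

Check each clause:
  1. (y5 \/ ~y4) — ~y4 is true.
  2. (~y7 \/ ~y2 \/ ~y1) — ~y2 is true.
  3. (y6 \/ ~y5) — y6 is true.
  4. (~y6 \/ y4 \/ y7) — y7 is true.
  5. (y2 \/ y7 \/ ~y3) — ~y3 is true.
  6. (y5 \/ ~y7) — y5 is true.
  7. (~y3 \/ y5 \/ y1) — ~y3 is true.
  8. (~y5 \/ y7 \/ ~y2) — ~y2 is true.
  9. (~y2 \/ y6 \/ y1) — ~y2 is true.
  10. (y6 \/ y5) — y5 is true.
  11. (~y1 \/ y3) — ~y1 is true.
  12. (~y6 \/ ~y4 \/ ~y5) — ~y4 is true.
  13. (~y1 \/ y6) — y6 is true.
  14. (~y4 \/ y1 \/ ~y5) — ~y4 is true.
  15. (~y6 \/ y5 \/ y7) — y5 is true.
  16. (y6 \/ y2 \/ ~y3) — ~y3 is true.
  17. (~y6 \/ ~y2) — ~y2 is true.
  18. (~y2 \/ ~y5 \/ ~y3) — ~y3 is true.
  19. (y5 \/ y4 \/ ~y3) — ~y3 is true.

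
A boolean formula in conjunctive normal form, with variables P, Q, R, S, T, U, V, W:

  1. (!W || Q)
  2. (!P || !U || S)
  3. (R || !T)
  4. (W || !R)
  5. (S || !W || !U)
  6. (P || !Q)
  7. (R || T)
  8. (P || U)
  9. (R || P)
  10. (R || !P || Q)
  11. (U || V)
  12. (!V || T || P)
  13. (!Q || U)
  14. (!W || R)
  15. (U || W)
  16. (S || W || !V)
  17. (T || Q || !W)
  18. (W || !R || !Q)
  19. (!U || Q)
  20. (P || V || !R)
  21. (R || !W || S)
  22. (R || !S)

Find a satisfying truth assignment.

P=1, Q=1, R=1, S=1, T=0, U=1, V=0, W=1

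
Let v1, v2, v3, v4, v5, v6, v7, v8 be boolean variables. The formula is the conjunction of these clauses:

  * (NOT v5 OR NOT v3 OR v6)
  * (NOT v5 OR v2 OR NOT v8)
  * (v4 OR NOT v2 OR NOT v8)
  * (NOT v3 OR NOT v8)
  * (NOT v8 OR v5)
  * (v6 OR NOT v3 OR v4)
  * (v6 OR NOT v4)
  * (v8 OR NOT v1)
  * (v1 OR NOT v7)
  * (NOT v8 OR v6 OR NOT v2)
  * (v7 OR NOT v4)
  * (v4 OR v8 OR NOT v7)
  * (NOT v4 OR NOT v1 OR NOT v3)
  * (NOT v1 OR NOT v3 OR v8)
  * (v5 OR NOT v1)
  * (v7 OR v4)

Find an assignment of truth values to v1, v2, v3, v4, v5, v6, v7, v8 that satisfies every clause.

Pure literal: v3 appears only negated; assign v3 = False.
v6 occurs only positively in the remaining clauses — set v6 = True.
Set v1 = True and propagate.
  then v8 is forced to True.
  then v5 is forced to True.
  then v2 is forced to True.
  then v4 is forced to True.
  then v7 is forced to True.
Every clause has at least one true literal under this assignment.

v1 = True  v2 = True  v3 = False  v4 = True  v5 = True  v6 = True  v7 = True  v8 = True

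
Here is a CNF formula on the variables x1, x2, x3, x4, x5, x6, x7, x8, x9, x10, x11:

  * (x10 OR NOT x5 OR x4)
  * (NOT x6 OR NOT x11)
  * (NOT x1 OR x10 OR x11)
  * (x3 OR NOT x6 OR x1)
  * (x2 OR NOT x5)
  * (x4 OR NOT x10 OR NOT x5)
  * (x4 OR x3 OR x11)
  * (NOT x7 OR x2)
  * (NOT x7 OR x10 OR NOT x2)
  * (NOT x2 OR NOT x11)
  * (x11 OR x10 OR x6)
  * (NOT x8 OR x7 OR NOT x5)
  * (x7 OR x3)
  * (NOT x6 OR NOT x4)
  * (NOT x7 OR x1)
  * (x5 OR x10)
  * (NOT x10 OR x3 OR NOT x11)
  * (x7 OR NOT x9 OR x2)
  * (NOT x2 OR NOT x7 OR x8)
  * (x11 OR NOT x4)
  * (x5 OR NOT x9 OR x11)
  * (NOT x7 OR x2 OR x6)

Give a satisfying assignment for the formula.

x1=F, x2=F, x3=T, x4=F, x5=F, x6=F, x7=F, x8=F, x9=F, x10=T, x11=T

Check each clause:
  1. (x10 OR NOT x5 OR x4) — x10 is true.
  2. (NOT x6 OR NOT x11) — NOT x6 is true.
  3. (NOT x1 OR x11 OR x10) — x10 is true.
  4. (x3 OR NOT x6 OR x1) — NOT x6 is true.
  5. (x2 OR NOT x5) — NOT x5 is true.
  6. (NOT x5 OR NOT x10 OR x4) — NOT x5 is true.
  7. (x4 OR x3 OR x11) — x3 is true.
  8. (NOT x7 OR x2) — NOT x7 is true.
  9. (NOT x2 OR x10 OR NOT x7) — NOT x7 is true.
  10. (NOT x2 OR NOT x11) — NOT x2 is true.
  11. (x10 OR x6 OR x11) — x10 is true.
  12. (NOT x5 OR NOT x8 OR x7) — NOT x8 is true.
  13. (x7 OR x3) — x3 is true.
  14. (NOT x4 OR NOT x6) — NOT x6 is true.
  15. (NOT x7 OR x1) — NOT x7 is true.
  16. (x10 OR x5) — x10 is true.
  17. (x3 OR NOT x10 OR NOT x11) — x3 is true.
  18. (x7 OR x2 OR NOT x9) — NOT x9 is true.
  19. (NOT x7 OR NOT x2 OR x8) — NOT x7 is true.
  20. (NOT x4 OR x11) — x11 is true.
  21. (x5 OR x11 OR NOT x9) — x11 is true.
  22. (x6 OR x2 OR NOT x7) — NOT x7 is true.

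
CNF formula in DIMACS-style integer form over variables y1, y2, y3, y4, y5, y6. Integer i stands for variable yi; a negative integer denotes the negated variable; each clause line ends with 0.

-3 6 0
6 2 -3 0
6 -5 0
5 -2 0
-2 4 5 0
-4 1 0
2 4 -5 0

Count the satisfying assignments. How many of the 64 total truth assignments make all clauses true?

Case analysis on y2 and y5:
  y2=1, y5=1: y3 free; 3 ways for (y1,y4,y6) × 2^1 = 6.
  y2=1, y5=0: a clause becomes empty — 0.
  y2=0, y5=1: remaining (y1,y3,y4,y6) ∈ {(1,0,1,1); (1,1,1,1)} — 2.
  y2=0, y5=0: 9 of the 16 assignments to (y1,y3,y4,y6) work.
Total: 6 + 0 + 2 + 9 = 17.

17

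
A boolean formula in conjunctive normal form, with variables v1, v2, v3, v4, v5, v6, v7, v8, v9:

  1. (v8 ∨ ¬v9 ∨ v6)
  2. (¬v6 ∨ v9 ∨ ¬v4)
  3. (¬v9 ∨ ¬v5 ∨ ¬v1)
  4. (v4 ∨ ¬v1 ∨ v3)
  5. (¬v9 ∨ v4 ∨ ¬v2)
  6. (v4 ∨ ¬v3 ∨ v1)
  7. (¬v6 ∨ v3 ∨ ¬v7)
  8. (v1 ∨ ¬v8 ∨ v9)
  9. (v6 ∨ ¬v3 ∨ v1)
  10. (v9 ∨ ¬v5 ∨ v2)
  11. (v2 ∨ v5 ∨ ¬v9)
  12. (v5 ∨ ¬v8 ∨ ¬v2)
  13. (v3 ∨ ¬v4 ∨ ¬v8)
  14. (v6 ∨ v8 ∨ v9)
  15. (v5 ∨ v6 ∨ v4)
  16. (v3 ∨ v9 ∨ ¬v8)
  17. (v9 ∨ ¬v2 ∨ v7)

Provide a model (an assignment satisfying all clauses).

v1=False, v2=True, v3=True, v4=True, v5=True, v6=True, v7=True, v8=False, v9=True

Try v1 = False.
The remaining clauses are satisfied by v2 = True, v3 = True, v4 = True, v5 = True, v6 = True, v7 = True, v8 = False, v9 = True.
Every clause has at least one true literal under this assignment.
Check each clause:
  1. (¬v9 ∨ v6 ∨ v8) — v6 is true.
  2. (¬v4 ∨ v9 ∨ ¬v6) — v9 is true.
  3. (¬v5 ∨ ¬v9 ∨ ¬v1) — ¬v1 is true.
  4. (v4 ∨ ¬v1 ∨ v3) — v3 is true.
  5. (v4 ∨ ¬v2 ∨ ¬v9) — v4 is true.
  6. (¬v3 ∨ v4 ∨ v1) — v4 is true.
  7. (v3 ∨ ¬v6 ∨ ¬v7) — v3 is true.
  8. (v1 ∨ v9 ∨ ¬v8) — ¬v8 is true.
  9. (v6 ∨ ¬v3 ∨ v1) — v6 is true.
  10. (v2 ∨ v9 ∨ ¬v5) — v9 is true.
  11. (¬v9 ∨ v5 ∨ v2) — v2 is true.
  12. (v5 ∨ ¬v8 ∨ ¬v2) — ¬v8 is true.
  13. (v3 ∨ ¬v8 ∨ ¬v4) — ¬v8 is true.
  14. (v6 ∨ v8 ∨ v9) — v9 is true.
  15. (v5 ∨ v4 ∨ v6) — v4 is true.
  16. (v3 ∨ v9 ∨ ¬v8) — ¬v8 is true.
  17. (¬v2 ∨ v7 ∨ v9) — v9 is true.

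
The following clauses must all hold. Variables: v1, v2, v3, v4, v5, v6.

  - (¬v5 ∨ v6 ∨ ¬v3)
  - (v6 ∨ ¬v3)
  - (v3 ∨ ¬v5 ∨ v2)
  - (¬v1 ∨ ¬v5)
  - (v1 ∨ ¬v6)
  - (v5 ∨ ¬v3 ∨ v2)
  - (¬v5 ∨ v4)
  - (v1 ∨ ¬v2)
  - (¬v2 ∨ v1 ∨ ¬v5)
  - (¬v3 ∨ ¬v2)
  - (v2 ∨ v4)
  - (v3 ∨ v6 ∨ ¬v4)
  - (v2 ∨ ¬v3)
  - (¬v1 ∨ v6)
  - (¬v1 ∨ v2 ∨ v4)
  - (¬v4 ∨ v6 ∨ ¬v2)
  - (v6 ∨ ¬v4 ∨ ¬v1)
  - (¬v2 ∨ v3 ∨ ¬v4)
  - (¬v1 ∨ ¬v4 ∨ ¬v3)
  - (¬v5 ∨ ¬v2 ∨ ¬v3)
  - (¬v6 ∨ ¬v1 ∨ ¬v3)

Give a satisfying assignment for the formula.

v1=T  v2=F  v3=F  v4=T  v5=F  v6=T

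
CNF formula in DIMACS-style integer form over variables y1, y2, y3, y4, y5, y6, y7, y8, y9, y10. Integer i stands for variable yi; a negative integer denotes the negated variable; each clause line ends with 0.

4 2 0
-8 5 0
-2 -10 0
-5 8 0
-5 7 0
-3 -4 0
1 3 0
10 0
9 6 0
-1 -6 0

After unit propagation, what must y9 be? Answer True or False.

Unit clause (y10) sets y10 = True.
(!y2 || !y10): since y10 = True, the clause reduces to (!y2). y2 = False.
From (y4 || y2) and y2 = False: y4 = True.
From (!y4 || !y3) and y4 = True: y3 = False.
(y1 || y3): since y3 = False, the clause reduces to (y1). y1 = True.
(!y6 || !y1): since y1 = True, the clause reduces to (!y6). y6 = False.
(y6 || y9) with y6 = False leaves only y9, so y9 = True.

True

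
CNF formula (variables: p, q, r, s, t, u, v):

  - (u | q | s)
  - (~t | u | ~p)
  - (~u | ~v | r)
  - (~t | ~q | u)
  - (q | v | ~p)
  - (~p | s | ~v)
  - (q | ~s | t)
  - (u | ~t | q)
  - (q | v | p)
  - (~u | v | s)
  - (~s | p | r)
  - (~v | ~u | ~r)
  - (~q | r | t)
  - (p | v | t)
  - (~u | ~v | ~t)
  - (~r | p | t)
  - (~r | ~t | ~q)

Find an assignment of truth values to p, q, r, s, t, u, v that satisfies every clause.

p = True  q = True  r = False  s = True  t = True  u = True  v = False

Try p = True.
The remaining clauses are satisfied by q = True, r = False, s = True, t = True, u = True, v = False.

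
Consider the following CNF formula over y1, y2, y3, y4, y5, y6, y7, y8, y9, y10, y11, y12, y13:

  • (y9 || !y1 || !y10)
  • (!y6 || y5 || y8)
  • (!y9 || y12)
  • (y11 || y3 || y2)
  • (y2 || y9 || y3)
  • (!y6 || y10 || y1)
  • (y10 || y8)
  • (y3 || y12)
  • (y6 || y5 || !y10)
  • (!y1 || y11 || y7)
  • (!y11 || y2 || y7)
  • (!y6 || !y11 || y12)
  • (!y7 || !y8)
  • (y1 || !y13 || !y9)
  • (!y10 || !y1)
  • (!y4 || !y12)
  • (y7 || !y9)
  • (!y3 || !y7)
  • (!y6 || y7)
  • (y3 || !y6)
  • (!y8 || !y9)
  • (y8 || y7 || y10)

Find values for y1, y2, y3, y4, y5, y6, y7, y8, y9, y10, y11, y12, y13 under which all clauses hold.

Pure literal: y2 appears only positively; assign y2 = True.
Pure literal: y4 appears only negated; assign y4 = False.
Try y1 = False.
The remaining clauses are satisfied by y3 = True, y5 = False, y6 = False, y7 = False, y8 = True, y9 = False, y10 = False, y11 = True, y12 = True, y13 = True.

y1 = F  y2 = T  y3 = T  y4 = F  y5 = F  y6 = F  y7 = F  y8 = T  y9 = F  y10 = F  y11 = T  y12 = T  y13 = T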